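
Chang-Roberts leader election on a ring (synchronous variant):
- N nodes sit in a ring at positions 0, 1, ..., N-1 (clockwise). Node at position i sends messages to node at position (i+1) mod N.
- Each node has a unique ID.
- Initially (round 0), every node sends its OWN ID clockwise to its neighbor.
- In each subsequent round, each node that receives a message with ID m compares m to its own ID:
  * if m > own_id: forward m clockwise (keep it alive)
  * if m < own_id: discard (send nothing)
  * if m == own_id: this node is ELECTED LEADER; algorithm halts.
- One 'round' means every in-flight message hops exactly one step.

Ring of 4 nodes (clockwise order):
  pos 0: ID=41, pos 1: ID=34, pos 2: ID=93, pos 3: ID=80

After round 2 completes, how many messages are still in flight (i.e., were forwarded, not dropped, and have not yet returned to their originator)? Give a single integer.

Round 1: pos1(id34) recv 41: fwd; pos2(id93) recv 34: drop; pos3(id80) recv 93: fwd; pos0(id41) recv 80: fwd
Round 2: pos2(id93) recv 41: drop; pos0(id41) recv 93: fwd; pos1(id34) recv 80: fwd
After round 2: 2 messages still in flight

Answer: 2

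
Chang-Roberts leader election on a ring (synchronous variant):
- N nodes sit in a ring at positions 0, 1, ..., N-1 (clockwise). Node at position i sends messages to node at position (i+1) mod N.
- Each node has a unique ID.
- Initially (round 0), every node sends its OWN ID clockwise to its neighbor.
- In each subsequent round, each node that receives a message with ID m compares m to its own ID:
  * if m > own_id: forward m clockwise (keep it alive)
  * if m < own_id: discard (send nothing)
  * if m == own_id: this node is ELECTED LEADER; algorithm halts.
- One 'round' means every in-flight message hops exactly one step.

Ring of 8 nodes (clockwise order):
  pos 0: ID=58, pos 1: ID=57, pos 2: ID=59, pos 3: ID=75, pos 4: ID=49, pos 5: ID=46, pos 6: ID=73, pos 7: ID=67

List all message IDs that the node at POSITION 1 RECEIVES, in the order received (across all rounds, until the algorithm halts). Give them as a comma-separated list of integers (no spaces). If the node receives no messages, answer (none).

Answer: 58,67,73,75

Derivation:
Round 1: pos1(id57) recv 58: fwd; pos2(id59) recv 57: drop; pos3(id75) recv 59: drop; pos4(id49) recv 75: fwd; pos5(id46) recv 49: fwd; pos6(id73) recv 46: drop; pos7(id67) recv 73: fwd; pos0(id58) recv 67: fwd
Round 2: pos2(id59) recv 58: drop; pos5(id46) recv 75: fwd; pos6(id73) recv 49: drop; pos0(id58) recv 73: fwd; pos1(id57) recv 67: fwd
Round 3: pos6(id73) recv 75: fwd; pos1(id57) recv 73: fwd; pos2(id59) recv 67: fwd
Round 4: pos7(id67) recv 75: fwd; pos2(id59) recv 73: fwd; pos3(id75) recv 67: drop
Round 5: pos0(id58) recv 75: fwd; pos3(id75) recv 73: drop
Round 6: pos1(id57) recv 75: fwd
Round 7: pos2(id59) recv 75: fwd
Round 8: pos3(id75) recv 75: ELECTED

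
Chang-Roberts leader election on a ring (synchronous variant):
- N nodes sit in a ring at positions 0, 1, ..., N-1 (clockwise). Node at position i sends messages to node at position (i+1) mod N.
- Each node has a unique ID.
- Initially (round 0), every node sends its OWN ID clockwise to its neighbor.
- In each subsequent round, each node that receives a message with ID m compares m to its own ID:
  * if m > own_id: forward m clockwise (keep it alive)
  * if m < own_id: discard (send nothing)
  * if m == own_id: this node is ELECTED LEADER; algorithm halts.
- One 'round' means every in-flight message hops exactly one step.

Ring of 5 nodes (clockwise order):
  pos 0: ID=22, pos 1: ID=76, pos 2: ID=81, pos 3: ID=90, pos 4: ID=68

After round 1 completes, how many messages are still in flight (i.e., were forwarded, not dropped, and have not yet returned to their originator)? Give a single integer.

Answer: 2

Derivation:
Round 1: pos1(id76) recv 22: drop; pos2(id81) recv 76: drop; pos3(id90) recv 81: drop; pos4(id68) recv 90: fwd; pos0(id22) recv 68: fwd
After round 1: 2 messages still in flight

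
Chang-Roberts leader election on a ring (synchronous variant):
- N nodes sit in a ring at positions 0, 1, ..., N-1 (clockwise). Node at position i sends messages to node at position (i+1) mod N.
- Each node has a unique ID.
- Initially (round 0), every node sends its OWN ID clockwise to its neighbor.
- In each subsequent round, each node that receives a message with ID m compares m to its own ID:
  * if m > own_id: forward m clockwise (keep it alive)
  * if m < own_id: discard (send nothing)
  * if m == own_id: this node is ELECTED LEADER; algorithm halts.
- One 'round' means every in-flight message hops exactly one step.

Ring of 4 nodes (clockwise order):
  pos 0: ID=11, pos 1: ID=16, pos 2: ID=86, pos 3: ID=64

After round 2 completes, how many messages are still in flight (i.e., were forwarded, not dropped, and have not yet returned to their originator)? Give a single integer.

Round 1: pos1(id16) recv 11: drop; pos2(id86) recv 16: drop; pos3(id64) recv 86: fwd; pos0(id11) recv 64: fwd
Round 2: pos0(id11) recv 86: fwd; pos1(id16) recv 64: fwd
After round 2: 2 messages still in flight

Answer: 2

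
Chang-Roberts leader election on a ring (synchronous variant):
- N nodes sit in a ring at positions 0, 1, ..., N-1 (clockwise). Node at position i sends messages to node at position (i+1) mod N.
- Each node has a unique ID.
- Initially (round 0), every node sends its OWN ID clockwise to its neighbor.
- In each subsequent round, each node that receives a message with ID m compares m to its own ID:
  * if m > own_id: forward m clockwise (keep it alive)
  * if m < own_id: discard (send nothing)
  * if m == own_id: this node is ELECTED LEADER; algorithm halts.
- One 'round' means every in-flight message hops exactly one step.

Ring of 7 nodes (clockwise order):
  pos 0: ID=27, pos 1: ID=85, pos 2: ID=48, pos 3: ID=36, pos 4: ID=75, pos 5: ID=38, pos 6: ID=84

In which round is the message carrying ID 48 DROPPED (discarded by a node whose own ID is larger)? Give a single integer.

Round 1: pos1(id85) recv 27: drop; pos2(id48) recv 85: fwd; pos3(id36) recv 48: fwd; pos4(id75) recv 36: drop; pos5(id38) recv 75: fwd; pos6(id84) recv 38: drop; pos0(id27) recv 84: fwd
Round 2: pos3(id36) recv 85: fwd; pos4(id75) recv 48: drop; pos6(id84) recv 75: drop; pos1(id85) recv 84: drop
Round 3: pos4(id75) recv 85: fwd
Round 4: pos5(id38) recv 85: fwd
Round 5: pos6(id84) recv 85: fwd
Round 6: pos0(id27) recv 85: fwd
Round 7: pos1(id85) recv 85: ELECTED
Message ID 48 originates at pos 2; dropped at pos 4 in round 2

Answer: 2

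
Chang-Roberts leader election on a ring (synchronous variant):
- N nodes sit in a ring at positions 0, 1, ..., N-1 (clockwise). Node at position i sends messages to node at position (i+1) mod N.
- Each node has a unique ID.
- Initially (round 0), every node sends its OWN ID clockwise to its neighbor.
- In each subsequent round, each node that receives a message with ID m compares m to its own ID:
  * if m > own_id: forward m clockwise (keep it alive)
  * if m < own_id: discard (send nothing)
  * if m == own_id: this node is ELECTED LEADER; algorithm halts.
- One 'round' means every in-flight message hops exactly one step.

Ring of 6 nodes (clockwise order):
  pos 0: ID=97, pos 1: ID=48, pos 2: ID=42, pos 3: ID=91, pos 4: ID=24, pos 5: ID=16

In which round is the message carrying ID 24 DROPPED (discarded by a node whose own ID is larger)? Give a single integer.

Answer: 2

Derivation:
Round 1: pos1(id48) recv 97: fwd; pos2(id42) recv 48: fwd; pos3(id91) recv 42: drop; pos4(id24) recv 91: fwd; pos5(id16) recv 24: fwd; pos0(id97) recv 16: drop
Round 2: pos2(id42) recv 97: fwd; pos3(id91) recv 48: drop; pos5(id16) recv 91: fwd; pos0(id97) recv 24: drop
Round 3: pos3(id91) recv 97: fwd; pos0(id97) recv 91: drop
Round 4: pos4(id24) recv 97: fwd
Round 5: pos5(id16) recv 97: fwd
Round 6: pos0(id97) recv 97: ELECTED
Message ID 24 originates at pos 4; dropped at pos 0 in round 2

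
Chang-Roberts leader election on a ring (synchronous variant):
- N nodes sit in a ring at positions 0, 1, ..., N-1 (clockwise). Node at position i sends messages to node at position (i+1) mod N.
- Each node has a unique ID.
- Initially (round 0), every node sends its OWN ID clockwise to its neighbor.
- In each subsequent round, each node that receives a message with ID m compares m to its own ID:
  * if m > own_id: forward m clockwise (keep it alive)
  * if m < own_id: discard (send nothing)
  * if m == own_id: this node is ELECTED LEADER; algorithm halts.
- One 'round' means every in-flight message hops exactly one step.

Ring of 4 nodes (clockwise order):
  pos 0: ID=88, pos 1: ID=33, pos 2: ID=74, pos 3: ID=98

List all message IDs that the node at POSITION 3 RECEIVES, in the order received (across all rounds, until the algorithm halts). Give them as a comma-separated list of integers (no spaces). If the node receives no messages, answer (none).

Answer: 74,88,98

Derivation:
Round 1: pos1(id33) recv 88: fwd; pos2(id74) recv 33: drop; pos3(id98) recv 74: drop; pos0(id88) recv 98: fwd
Round 2: pos2(id74) recv 88: fwd; pos1(id33) recv 98: fwd
Round 3: pos3(id98) recv 88: drop; pos2(id74) recv 98: fwd
Round 4: pos3(id98) recv 98: ELECTED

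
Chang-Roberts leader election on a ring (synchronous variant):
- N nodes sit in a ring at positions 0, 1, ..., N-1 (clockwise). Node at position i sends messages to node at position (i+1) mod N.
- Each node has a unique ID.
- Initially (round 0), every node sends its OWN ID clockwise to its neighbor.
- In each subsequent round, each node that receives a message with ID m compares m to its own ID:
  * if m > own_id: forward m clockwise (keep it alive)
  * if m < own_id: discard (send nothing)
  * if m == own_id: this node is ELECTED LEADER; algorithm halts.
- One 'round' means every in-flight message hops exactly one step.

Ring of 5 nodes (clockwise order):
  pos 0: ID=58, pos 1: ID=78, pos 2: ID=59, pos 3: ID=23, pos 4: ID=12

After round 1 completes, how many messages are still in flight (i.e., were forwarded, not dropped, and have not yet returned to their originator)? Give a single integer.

Answer: 3

Derivation:
Round 1: pos1(id78) recv 58: drop; pos2(id59) recv 78: fwd; pos3(id23) recv 59: fwd; pos4(id12) recv 23: fwd; pos0(id58) recv 12: drop
After round 1: 3 messages still in flight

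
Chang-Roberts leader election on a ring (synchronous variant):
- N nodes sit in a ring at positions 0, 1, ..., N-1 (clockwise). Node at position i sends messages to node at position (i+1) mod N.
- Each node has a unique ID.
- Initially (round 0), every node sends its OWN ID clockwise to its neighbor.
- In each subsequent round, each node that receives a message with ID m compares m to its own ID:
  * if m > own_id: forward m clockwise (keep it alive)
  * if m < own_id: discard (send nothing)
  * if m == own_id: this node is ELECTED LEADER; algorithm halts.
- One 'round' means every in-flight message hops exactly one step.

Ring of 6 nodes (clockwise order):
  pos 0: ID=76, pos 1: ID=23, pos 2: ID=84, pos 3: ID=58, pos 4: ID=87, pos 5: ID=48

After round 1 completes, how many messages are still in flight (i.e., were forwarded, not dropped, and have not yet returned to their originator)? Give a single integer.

Round 1: pos1(id23) recv 76: fwd; pos2(id84) recv 23: drop; pos3(id58) recv 84: fwd; pos4(id87) recv 58: drop; pos5(id48) recv 87: fwd; pos0(id76) recv 48: drop
After round 1: 3 messages still in flight

Answer: 3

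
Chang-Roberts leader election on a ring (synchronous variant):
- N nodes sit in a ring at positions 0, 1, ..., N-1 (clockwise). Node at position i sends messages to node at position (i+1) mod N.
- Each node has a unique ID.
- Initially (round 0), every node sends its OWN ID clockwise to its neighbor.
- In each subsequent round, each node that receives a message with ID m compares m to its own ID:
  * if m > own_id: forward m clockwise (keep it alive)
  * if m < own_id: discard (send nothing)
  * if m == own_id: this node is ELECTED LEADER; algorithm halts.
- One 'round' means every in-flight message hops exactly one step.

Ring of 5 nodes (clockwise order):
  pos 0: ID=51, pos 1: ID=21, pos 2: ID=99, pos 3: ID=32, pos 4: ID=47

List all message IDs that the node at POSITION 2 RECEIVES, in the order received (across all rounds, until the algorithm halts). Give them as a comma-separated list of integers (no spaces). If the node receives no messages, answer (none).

Round 1: pos1(id21) recv 51: fwd; pos2(id99) recv 21: drop; pos3(id32) recv 99: fwd; pos4(id47) recv 32: drop; pos0(id51) recv 47: drop
Round 2: pos2(id99) recv 51: drop; pos4(id47) recv 99: fwd
Round 3: pos0(id51) recv 99: fwd
Round 4: pos1(id21) recv 99: fwd
Round 5: pos2(id99) recv 99: ELECTED

Answer: 21,51,99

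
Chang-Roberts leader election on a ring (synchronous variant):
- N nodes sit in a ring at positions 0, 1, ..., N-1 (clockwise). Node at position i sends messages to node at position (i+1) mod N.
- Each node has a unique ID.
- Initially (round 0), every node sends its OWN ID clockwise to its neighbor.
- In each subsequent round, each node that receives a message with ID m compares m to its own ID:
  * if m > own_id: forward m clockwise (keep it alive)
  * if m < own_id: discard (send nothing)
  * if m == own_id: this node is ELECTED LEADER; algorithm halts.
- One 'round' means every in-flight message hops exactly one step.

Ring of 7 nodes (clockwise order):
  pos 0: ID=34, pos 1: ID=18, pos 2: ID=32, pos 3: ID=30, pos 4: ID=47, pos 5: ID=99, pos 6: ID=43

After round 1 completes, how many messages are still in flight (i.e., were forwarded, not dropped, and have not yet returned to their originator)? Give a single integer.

Answer: 4

Derivation:
Round 1: pos1(id18) recv 34: fwd; pos2(id32) recv 18: drop; pos3(id30) recv 32: fwd; pos4(id47) recv 30: drop; pos5(id99) recv 47: drop; pos6(id43) recv 99: fwd; pos0(id34) recv 43: fwd
After round 1: 4 messages still in flight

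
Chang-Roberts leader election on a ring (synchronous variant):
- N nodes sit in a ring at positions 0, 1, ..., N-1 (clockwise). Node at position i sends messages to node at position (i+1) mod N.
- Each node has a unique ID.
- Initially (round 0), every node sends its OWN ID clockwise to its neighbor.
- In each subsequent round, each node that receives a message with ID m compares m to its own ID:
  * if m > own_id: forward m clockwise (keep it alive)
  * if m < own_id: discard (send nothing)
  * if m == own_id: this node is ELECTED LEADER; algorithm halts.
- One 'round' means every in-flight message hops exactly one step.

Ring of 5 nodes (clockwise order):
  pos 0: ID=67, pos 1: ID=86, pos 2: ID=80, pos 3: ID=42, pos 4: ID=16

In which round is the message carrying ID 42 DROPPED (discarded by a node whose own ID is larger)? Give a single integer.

Round 1: pos1(id86) recv 67: drop; pos2(id80) recv 86: fwd; pos3(id42) recv 80: fwd; pos4(id16) recv 42: fwd; pos0(id67) recv 16: drop
Round 2: pos3(id42) recv 86: fwd; pos4(id16) recv 80: fwd; pos0(id67) recv 42: drop
Round 3: pos4(id16) recv 86: fwd; pos0(id67) recv 80: fwd
Round 4: pos0(id67) recv 86: fwd; pos1(id86) recv 80: drop
Round 5: pos1(id86) recv 86: ELECTED
Message ID 42 originates at pos 3; dropped at pos 0 in round 2

Answer: 2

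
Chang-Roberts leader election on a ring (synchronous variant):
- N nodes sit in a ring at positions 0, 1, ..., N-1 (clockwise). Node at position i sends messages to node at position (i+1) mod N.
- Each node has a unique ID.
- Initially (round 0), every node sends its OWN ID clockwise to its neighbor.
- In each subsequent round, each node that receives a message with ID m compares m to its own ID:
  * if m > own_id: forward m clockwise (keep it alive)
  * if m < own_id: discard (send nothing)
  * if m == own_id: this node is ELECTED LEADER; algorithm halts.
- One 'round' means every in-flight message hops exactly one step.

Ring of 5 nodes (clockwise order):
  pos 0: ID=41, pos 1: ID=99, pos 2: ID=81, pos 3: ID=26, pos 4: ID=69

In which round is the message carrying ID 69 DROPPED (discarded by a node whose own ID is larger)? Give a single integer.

Round 1: pos1(id99) recv 41: drop; pos2(id81) recv 99: fwd; pos3(id26) recv 81: fwd; pos4(id69) recv 26: drop; pos0(id41) recv 69: fwd
Round 2: pos3(id26) recv 99: fwd; pos4(id69) recv 81: fwd; pos1(id99) recv 69: drop
Round 3: pos4(id69) recv 99: fwd; pos0(id41) recv 81: fwd
Round 4: pos0(id41) recv 99: fwd; pos1(id99) recv 81: drop
Round 5: pos1(id99) recv 99: ELECTED
Message ID 69 originates at pos 4; dropped at pos 1 in round 2

Answer: 2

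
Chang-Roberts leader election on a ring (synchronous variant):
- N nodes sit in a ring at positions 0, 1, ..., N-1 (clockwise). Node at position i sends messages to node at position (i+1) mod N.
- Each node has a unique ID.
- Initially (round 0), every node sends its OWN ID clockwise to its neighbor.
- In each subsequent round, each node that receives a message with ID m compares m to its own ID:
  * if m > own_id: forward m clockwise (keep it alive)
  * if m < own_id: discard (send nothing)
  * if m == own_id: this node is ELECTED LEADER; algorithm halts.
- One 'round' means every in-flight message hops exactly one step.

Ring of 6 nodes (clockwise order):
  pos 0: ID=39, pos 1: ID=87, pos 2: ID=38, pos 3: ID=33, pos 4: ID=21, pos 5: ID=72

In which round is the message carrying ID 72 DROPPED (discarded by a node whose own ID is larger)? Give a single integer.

Answer: 2

Derivation:
Round 1: pos1(id87) recv 39: drop; pos2(id38) recv 87: fwd; pos3(id33) recv 38: fwd; pos4(id21) recv 33: fwd; pos5(id72) recv 21: drop; pos0(id39) recv 72: fwd
Round 2: pos3(id33) recv 87: fwd; pos4(id21) recv 38: fwd; pos5(id72) recv 33: drop; pos1(id87) recv 72: drop
Round 3: pos4(id21) recv 87: fwd; pos5(id72) recv 38: drop
Round 4: pos5(id72) recv 87: fwd
Round 5: pos0(id39) recv 87: fwd
Round 6: pos1(id87) recv 87: ELECTED
Message ID 72 originates at pos 5; dropped at pos 1 in round 2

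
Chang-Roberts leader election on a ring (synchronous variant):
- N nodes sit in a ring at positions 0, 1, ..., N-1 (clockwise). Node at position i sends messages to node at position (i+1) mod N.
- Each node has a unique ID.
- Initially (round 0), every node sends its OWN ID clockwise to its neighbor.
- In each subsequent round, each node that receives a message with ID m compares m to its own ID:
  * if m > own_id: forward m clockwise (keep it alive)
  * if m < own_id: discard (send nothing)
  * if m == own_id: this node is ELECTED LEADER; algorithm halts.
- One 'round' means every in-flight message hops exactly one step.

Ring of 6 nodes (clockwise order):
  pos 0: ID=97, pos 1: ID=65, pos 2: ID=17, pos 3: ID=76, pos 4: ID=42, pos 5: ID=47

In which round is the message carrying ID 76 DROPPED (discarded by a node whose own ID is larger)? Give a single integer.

Round 1: pos1(id65) recv 97: fwd; pos2(id17) recv 65: fwd; pos3(id76) recv 17: drop; pos4(id42) recv 76: fwd; pos5(id47) recv 42: drop; pos0(id97) recv 47: drop
Round 2: pos2(id17) recv 97: fwd; pos3(id76) recv 65: drop; pos5(id47) recv 76: fwd
Round 3: pos3(id76) recv 97: fwd; pos0(id97) recv 76: drop
Round 4: pos4(id42) recv 97: fwd
Round 5: pos5(id47) recv 97: fwd
Round 6: pos0(id97) recv 97: ELECTED
Message ID 76 originates at pos 3; dropped at pos 0 in round 3

Answer: 3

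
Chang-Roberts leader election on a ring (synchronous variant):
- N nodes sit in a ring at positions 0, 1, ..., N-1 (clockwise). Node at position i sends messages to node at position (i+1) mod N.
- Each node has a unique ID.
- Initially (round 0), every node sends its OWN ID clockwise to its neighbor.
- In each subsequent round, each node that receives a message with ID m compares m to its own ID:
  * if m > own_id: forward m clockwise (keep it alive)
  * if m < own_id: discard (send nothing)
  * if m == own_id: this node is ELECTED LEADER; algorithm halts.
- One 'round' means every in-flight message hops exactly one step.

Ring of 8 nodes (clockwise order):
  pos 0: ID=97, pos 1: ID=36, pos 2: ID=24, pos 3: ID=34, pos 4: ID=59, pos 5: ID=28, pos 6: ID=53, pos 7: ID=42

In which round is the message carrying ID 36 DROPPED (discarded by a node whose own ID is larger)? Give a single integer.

Round 1: pos1(id36) recv 97: fwd; pos2(id24) recv 36: fwd; pos3(id34) recv 24: drop; pos4(id59) recv 34: drop; pos5(id28) recv 59: fwd; pos6(id53) recv 28: drop; pos7(id42) recv 53: fwd; pos0(id97) recv 42: drop
Round 2: pos2(id24) recv 97: fwd; pos3(id34) recv 36: fwd; pos6(id53) recv 59: fwd; pos0(id97) recv 53: drop
Round 3: pos3(id34) recv 97: fwd; pos4(id59) recv 36: drop; pos7(id42) recv 59: fwd
Round 4: pos4(id59) recv 97: fwd; pos0(id97) recv 59: drop
Round 5: pos5(id28) recv 97: fwd
Round 6: pos6(id53) recv 97: fwd
Round 7: pos7(id42) recv 97: fwd
Round 8: pos0(id97) recv 97: ELECTED
Message ID 36 originates at pos 1; dropped at pos 4 in round 3

Answer: 3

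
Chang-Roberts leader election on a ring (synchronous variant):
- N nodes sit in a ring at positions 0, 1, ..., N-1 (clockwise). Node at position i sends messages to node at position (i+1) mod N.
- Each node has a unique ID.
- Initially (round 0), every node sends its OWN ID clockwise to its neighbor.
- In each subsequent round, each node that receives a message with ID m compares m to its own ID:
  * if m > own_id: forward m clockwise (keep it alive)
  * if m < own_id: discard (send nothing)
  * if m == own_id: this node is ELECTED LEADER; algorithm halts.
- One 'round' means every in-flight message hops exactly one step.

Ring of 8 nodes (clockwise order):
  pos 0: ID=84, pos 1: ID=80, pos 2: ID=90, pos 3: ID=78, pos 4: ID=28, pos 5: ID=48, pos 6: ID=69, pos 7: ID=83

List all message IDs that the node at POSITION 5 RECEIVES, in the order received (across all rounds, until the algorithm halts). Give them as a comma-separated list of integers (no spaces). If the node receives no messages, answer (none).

Round 1: pos1(id80) recv 84: fwd; pos2(id90) recv 80: drop; pos3(id78) recv 90: fwd; pos4(id28) recv 78: fwd; pos5(id48) recv 28: drop; pos6(id69) recv 48: drop; pos7(id83) recv 69: drop; pos0(id84) recv 83: drop
Round 2: pos2(id90) recv 84: drop; pos4(id28) recv 90: fwd; pos5(id48) recv 78: fwd
Round 3: pos5(id48) recv 90: fwd; pos6(id69) recv 78: fwd
Round 4: pos6(id69) recv 90: fwd; pos7(id83) recv 78: drop
Round 5: pos7(id83) recv 90: fwd
Round 6: pos0(id84) recv 90: fwd
Round 7: pos1(id80) recv 90: fwd
Round 8: pos2(id90) recv 90: ELECTED

Answer: 28,78,90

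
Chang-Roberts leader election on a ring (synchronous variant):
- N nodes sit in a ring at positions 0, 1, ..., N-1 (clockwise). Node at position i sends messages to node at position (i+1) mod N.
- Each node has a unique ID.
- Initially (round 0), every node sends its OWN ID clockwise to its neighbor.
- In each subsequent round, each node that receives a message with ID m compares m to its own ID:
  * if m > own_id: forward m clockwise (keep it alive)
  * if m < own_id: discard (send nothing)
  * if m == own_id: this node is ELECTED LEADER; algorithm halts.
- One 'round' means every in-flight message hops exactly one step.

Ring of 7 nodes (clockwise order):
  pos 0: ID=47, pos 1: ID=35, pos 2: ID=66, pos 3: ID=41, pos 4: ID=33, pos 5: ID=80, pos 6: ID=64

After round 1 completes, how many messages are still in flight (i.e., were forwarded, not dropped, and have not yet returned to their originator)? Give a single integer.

Answer: 5

Derivation:
Round 1: pos1(id35) recv 47: fwd; pos2(id66) recv 35: drop; pos3(id41) recv 66: fwd; pos4(id33) recv 41: fwd; pos5(id80) recv 33: drop; pos6(id64) recv 80: fwd; pos0(id47) recv 64: fwd
After round 1: 5 messages still in flight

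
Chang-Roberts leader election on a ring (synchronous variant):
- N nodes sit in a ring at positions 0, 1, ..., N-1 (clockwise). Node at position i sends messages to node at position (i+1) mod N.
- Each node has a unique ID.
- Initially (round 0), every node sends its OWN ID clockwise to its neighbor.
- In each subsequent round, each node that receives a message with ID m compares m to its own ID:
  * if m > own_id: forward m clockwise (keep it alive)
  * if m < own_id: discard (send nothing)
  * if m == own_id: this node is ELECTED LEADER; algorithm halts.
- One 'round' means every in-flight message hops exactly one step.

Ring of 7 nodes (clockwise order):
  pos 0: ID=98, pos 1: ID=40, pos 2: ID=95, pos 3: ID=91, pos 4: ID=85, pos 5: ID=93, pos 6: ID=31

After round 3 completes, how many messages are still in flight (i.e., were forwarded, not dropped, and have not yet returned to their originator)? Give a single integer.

Round 1: pos1(id40) recv 98: fwd; pos2(id95) recv 40: drop; pos3(id91) recv 95: fwd; pos4(id85) recv 91: fwd; pos5(id93) recv 85: drop; pos6(id31) recv 93: fwd; pos0(id98) recv 31: drop
Round 2: pos2(id95) recv 98: fwd; pos4(id85) recv 95: fwd; pos5(id93) recv 91: drop; pos0(id98) recv 93: drop
Round 3: pos3(id91) recv 98: fwd; pos5(id93) recv 95: fwd
After round 3: 2 messages still in flight

Answer: 2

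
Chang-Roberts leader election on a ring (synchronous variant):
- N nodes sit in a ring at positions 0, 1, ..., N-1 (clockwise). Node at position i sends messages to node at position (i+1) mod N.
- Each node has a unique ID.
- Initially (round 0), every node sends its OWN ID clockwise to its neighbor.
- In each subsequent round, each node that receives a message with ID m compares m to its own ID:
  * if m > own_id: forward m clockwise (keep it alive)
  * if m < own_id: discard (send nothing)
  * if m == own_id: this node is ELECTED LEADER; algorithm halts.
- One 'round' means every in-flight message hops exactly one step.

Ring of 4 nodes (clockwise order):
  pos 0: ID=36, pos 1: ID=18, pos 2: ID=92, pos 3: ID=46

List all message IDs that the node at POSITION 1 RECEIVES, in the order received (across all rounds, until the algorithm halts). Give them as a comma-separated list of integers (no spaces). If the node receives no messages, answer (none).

Round 1: pos1(id18) recv 36: fwd; pos2(id92) recv 18: drop; pos3(id46) recv 92: fwd; pos0(id36) recv 46: fwd
Round 2: pos2(id92) recv 36: drop; pos0(id36) recv 92: fwd; pos1(id18) recv 46: fwd
Round 3: pos1(id18) recv 92: fwd; pos2(id92) recv 46: drop
Round 4: pos2(id92) recv 92: ELECTED

Answer: 36,46,92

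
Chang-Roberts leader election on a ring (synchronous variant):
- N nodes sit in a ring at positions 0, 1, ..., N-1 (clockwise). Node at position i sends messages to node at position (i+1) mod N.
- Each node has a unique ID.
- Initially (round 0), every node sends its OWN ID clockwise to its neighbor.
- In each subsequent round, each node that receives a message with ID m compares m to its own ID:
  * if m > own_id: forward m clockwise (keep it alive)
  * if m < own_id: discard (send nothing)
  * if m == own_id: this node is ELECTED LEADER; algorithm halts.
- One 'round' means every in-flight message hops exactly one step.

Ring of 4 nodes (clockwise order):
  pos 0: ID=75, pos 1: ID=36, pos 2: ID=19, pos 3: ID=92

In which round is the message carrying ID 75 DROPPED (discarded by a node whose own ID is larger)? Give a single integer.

Answer: 3

Derivation:
Round 1: pos1(id36) recv 75: fwd; pos2(id19) recv 36: fwd; pos3(id92) recv 19: drop; pos0(id75) recv 92: fwd
Round 2: pos2(id19) recv 75: fwd; pos3(id92) recv 36: drop; pos1(id36) recv 92: fwd
Round 3: pos3(id92) recv 75: drop; pos2(id19) recv 92: fwd
Round 4: pos3(id92) recv 92: ELECTED
Message ID 75 originates at pos 0; dropped at pos 3 in round 3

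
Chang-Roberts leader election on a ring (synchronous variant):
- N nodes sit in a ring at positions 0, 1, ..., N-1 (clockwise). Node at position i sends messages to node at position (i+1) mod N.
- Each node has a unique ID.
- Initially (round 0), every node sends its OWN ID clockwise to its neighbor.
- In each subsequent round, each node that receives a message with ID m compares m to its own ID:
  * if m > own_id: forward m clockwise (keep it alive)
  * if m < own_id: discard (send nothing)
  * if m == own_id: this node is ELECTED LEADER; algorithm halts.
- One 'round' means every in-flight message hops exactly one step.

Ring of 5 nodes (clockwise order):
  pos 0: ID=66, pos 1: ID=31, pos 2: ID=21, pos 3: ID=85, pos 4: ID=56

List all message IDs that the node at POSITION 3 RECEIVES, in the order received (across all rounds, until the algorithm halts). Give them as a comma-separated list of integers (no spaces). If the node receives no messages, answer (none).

Answer: 21,31,66,85

Derivation:
Round 1: pos1(id31) recv 66: fwd; pos2(id21) recv 31: fwd; pos3(id85) recv 21: drop; pos4(id56) recv 85: fwd; pos0(id66) recv 56: drop
Round 2: pos2(id21) recv 66: fwd; pos3(id85) recv 31: drop; pos0(id66) recv 85: fwd
Round 3: pos3(id85) recv 66: drop; pos1(id31) recv 85: fwd
Round 4: pos2(id21) recv 85: fwd
Round 5: pos3(id85) recv 85: ELECTED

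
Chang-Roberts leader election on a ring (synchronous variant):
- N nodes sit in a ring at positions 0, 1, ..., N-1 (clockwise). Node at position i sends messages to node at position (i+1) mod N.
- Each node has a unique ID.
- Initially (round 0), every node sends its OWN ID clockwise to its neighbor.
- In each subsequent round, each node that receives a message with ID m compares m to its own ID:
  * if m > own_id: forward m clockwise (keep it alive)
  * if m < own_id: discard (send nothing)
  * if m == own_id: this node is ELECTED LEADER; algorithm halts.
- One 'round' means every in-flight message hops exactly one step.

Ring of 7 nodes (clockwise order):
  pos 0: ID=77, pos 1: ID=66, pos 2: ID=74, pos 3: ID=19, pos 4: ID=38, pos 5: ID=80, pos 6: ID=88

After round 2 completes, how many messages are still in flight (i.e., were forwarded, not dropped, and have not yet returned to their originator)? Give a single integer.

Answer: 3

Derivation:
Round 1: pos1(id66) recv 77: fwd; pos2(id74) recv 66: drop; pos3(id19) recv 74: fwd; pos4(id38) recv 19: drop; pos5(id80) recv 38: drop; pos6(id88) recv 80: drop; pos0(id77) recv 88: fwd
Round 2: pos2(id74) recv 77: fwd; pos4(id38) recv 74: fwd; pos1(id66) recv 88: fwd
After round 2: 3 messages still in flight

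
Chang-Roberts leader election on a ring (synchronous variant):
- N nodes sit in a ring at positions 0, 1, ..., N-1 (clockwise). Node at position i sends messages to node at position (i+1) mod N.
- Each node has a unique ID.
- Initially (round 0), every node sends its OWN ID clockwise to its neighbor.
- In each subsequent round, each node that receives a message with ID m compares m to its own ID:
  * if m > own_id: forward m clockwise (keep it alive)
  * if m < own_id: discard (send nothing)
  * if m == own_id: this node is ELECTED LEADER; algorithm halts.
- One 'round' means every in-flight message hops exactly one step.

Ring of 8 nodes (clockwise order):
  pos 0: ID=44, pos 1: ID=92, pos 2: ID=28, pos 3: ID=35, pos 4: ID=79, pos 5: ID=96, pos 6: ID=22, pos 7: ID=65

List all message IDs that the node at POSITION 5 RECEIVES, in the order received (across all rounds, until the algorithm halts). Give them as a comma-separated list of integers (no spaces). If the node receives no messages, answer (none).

Round 1: pos1(id92) recv 44: drop; pos2(id28) recv 92: fwd; pos3(id35) recv 28: drop; pos4(id79) recv 35: drop; pos5(id96) recv 79: drop; pos6(id22) recv 96: fwd; pos7(id65) recv 22: drop; pos0(id44) recv 65: fwd
Round 2: pos3(id35) recv 92: fwd; pos7(id65) recv 96: fwd; pos1(id92) recv 65: drop
Round 3: pos4(id79) recv 92: fwd; pos0(id44) recv 96: fwd
Round 4: pos5(id96) recv 92: drop; pos1(id92) recv 96: fwd
Round 5: pos2(id28) recv 96: fwd
Round 6: pos3(id35) recv 96: fwd
Round 7: pos4(id79) recv 96: fwd
Round 8: pos5(id96) recv 96: ELECTED

Answer: 79,92,96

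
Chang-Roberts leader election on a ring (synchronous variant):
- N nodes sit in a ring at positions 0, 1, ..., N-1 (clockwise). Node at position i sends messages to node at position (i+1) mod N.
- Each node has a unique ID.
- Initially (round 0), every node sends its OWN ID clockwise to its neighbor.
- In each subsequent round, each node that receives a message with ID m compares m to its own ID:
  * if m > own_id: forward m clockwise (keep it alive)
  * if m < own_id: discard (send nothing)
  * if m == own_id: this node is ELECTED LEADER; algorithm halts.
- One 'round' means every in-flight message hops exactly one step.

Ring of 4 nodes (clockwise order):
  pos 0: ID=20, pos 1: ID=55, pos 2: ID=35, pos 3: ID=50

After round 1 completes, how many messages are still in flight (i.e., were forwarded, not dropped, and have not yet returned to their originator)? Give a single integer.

Answer: 2

Derivation:
Round 1: pos1(id55) recv 20: drop; pos2(id35) recv 55: fwd; pos3(id50) recv 35: drop; pos0(id20) recv 50: fwd
After round 1: 2 messages still in flight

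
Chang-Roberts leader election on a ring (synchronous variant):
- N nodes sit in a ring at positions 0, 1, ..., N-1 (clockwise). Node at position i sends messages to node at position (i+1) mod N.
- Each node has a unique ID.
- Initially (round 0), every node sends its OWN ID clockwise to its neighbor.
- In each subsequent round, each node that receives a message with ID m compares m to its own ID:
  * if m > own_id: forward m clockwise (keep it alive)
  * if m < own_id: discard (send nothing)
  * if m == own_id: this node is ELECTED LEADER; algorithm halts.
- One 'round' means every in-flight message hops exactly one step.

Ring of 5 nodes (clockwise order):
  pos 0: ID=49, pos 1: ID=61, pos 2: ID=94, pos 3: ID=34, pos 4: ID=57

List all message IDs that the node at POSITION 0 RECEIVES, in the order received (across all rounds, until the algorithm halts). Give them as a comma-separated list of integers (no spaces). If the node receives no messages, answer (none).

Answer: 57,94

Derivation:
Round 1: pos1(id61) recv 49: drop; pos2(id94) recv 61: drop; pos3(id34) recv 94: fwd; pos4(id57) recv 34: drop; pos0(id49) recv 57: fwd
Round 2: pos4(id57) recv 94: fwd; pos1(id61) recv 57: drop
Round 3: pos0(id49) recv 94: fwd
Round 4: pos1(id61) recv 94: fwd
Round 5: pos2(id94) recv 94: ELECTED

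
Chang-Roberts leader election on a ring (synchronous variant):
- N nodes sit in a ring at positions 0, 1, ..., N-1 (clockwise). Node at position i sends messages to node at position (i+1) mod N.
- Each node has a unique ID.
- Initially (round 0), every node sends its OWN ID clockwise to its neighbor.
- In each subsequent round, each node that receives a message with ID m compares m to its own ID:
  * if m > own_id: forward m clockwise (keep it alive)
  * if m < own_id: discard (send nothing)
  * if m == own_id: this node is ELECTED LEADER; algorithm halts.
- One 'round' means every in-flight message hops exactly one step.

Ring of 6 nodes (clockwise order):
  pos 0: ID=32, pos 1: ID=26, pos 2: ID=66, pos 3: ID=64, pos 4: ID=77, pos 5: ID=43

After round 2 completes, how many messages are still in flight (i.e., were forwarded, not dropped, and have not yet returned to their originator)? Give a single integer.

Round 1: pos1(id26) recv 32: fwd; pos2(id66) recv 26: drop; pos3(id64) recv 66: fwd; pos4(id77) recv 64: drop; pos5(id43) recv 77: fwd; pos0(id32) recv 43: fwd
Round 2: pos2(id66) recv 32: drop; pos4(id77) recv 66: drop; pos0(id32) recv 77: fwd; pos1(id26) recv 43: fwd
After round 2: 2 messages still in flight

Answer: 2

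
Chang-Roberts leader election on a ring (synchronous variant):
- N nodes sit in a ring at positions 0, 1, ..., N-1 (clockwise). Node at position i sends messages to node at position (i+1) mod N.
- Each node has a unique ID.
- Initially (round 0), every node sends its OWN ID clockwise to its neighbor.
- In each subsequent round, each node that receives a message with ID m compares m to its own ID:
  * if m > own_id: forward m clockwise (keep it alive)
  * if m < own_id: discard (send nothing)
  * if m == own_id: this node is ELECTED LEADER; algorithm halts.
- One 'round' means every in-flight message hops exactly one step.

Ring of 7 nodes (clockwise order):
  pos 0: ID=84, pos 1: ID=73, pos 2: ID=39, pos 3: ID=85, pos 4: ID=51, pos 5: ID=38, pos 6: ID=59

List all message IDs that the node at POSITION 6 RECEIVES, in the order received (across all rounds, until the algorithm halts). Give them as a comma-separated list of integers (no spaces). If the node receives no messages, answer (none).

Round 1: pos1(id73) recv 84: fwd; pos2(id39) recv 73: fwd; pos3(id85) recv 39: drop; pos4(id51) recv 85: fwd; pos5(id38) recv 51: fwd; pos6(id59) recv 38: drop; pos0(id84) recv 59: drop
Round 2: pos2(id39) recv 84: fwd; pos3(id85) recv 73: drop; pos5(id38) recv 85: fwd; pos6(id59) recv 51: drop
Round 3: pos3(id85) recv 84: drop; pos6(id59) recv 85: fwd
Round 4: pos0(id84) recv 85: fwd
Round 5: pos1(id73) recv 85: fwd
Round 6: pos2(id39) recv 85: fwd
Round 7: pos3(id85) recv 85: ELECTED

Answer: 38,51,85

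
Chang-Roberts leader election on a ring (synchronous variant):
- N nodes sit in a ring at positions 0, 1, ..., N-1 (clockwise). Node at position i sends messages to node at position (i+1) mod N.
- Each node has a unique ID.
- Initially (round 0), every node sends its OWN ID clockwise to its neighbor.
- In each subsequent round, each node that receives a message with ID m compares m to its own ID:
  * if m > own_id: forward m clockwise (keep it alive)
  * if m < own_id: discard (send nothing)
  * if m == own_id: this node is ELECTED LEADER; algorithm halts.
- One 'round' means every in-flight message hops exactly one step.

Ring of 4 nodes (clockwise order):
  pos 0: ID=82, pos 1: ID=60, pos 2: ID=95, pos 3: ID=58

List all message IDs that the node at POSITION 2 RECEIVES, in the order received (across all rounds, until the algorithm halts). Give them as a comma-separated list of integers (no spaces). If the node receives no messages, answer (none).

Answer: 60,82,95

Derivation:
Round 1: pos1(id60) recv 82: fwd; pos2(id95) recv 60: drop; pos3(id58) recv 95: fwd; pos0(id82) recv 58: drop
Round 2: pos2(id95) recv 82: drop; pos0(id82) recv 95: fwd
Round 3: pos1(id60) recv 95: fwd
Round 4: pos2(id95) recv 95: ELECTED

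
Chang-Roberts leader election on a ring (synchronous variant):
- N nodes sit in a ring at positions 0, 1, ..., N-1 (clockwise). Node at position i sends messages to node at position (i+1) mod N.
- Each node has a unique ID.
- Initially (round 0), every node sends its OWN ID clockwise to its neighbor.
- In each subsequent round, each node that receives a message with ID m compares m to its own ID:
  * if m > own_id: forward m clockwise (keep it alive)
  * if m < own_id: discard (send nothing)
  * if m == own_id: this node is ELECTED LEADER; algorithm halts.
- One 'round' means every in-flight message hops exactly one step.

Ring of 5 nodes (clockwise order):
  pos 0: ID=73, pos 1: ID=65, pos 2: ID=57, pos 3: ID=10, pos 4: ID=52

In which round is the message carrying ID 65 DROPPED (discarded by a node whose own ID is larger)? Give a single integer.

Answer: 4

Derivation:
Round 1: pos1(id65) recv 73: fwd; pos2(id57) recv 65: fwd; pos3(id10) recv 57: fwd; pos4(id52) recv 10: drop; pos0(id73) recv 52: drop
Round 2: pos2(id57) recv 73: fwd; pos3(id10) recv 65: fwd; pos4(id52) recv 57: fwd
Round 3: pos3(id10) recv 73: fwd; pos4(id52) recv 65: fwd; pos0(id73) recv 57: drop
Round 4: pos4(id52) recv 73: fwd; pos0(id73) recv 65: drop
Round 5: pos0(id73) recv 73: ELECTED
Message ID 65 originates at pos 1; dropped at pos 0 in round 4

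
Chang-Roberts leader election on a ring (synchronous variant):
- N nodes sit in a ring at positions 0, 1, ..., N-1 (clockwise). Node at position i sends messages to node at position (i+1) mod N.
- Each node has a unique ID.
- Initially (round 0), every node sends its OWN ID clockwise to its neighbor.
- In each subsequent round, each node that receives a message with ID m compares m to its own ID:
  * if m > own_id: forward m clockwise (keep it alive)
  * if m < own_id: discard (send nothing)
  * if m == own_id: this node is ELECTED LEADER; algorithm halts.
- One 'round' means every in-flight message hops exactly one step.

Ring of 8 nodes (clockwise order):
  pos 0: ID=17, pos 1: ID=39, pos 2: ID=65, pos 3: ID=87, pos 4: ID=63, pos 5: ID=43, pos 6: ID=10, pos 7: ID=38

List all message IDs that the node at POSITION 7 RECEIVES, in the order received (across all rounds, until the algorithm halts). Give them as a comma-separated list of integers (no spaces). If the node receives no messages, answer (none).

Round 1: pos1(id39) recv 17: drop; pos2(id65) recv 39: drop; pos3(id87) recv 65: drop; pos4(id63) recv 87: fwd; pos5(id43) recv 63: fwd; pos6(id10) recv 43: fwd; pos7(id38) recv 10: drop; pos0(id17) recv 38: fwd
Round 2: pos5(id43) recv 87: fwd; pos6(id10) recv 63: fwd; pos7(id38) recv 43: fwd; pos1(id39) recv 38: drop
Round 3: pos6(id10) recv 87: fwd; pos7(id38) recv 63: fwd; pos0(id17) recv 43: fwd
Round 4: pos7(id38) recv 87: fwd; pos0(id17) recv 63: fwd; pos1(id39) recv 43: fwd
Round 5: pos0(id17) recv 87: fwd; pos1(id39) recv 63: fwd; pos2(id65) recv 43: drop
Round 6: pos1(id39) recv 87: fwd; pos2(id65) recv 63: drop
Round 7: pos2(id65) recv 87: fwd
Round 8: pos3(id87) recv 87: ELECTED

Answer: 10,43,63,87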